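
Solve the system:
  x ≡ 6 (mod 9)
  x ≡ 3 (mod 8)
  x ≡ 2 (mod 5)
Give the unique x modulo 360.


Moduli 9, 8, 5 are pairwise coprime; by CRT there is a unique solution modulo M = 9 · 8 · 5 = 360.
Solve pairwise, accumulating the modulus:
  Start with x ≡ 6 (mod 9).
  Combine with x ≡ 3 (mod 8): since gcd(9, 8) = 1, we get a unique residue mod 72.
    Write x = 6 + 9·t and substitute into x ≡ 3 (mod 8): 9·t ≡ 3 − 6 = -3 (mod 8).
    Reduce coefficients mod 8: 1·t ≡ 5 (mod 8).
    So t ≡ 5 (mod 8).
    Then x = 6 + 9·5 = 51, valid modulo lcm(9, 8) = 72: x ≡ 51 (mod 72).
  Combine with x ≡ 2 (mod 5): since gcd(72, 5) = 1, we get a unique residue mod 360.
    Write x = 51 + 72·t and substitute into x ≡ 2 (mod 5): 72·t ≡ 2 − 51 = -49 (mod 5).
    Reduce coefficients mod 5: 2·t ≡ 1 (mod 5).
    The inverse of 2 mod 5 is 3 (since 2·3 = 6 = 1·5 + 1), so t ≡ 3·1 = 3 ≡ 3 (mod 5).
    Then x = 51 + 72·3 = 267, valid modulo lcm(72, 5) = 360: x ≡ 267 (mod 360).
Verify: 267 mod 9 = 6 ✓, 267 mod 8 = 3 ✓, 267 mod 5 = 2 ✓.

x ≡ 267 (mod 360).


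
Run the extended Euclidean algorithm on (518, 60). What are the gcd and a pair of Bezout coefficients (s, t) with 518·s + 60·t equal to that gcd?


Euclidean algorithm on (518, 60) — divide until remainder is 0:
  518 = 8 · 60 + 38
  60 = 1 · 38 + 22
  38 = 1 · 22 + 16
  22 = 1 · 16 + 6
  16 = 2 · 6 + 4
  6 = 1 · 4 + 2
  4 = 2 · 2 + 0
gcd(518, 60) = 2.
Track Bezout coefficients alongside the remainders: start with r₀ = 518 = a·1 + b·0 (s = 1, t = 0) and r₁ = 60 = a·0 + b·1 (s = 0, t = 1); each new remainder r_{k+1} = r_{k-1} − q_k·r_k inherits s_{k+1} = s_{k-1} − q_k·s_k, t_{k+1} = t_{k-1} − q_k·t_k, so r_k = a·s_k + b·t_k at every step:
  q = 8: r = 38, s = 1 − 8·0 = 1, t = 0 − 8·1 = -8  (check: 518·1 + 60·(-8) = 38)
  q = 1: r = 22, s = 0 − 1·1 = -1, t = 1 − 1·(-8) = 9  (check: 518·(-1) + 60·9 = 22)
  q = 1: r = 16, s = 1 − 1·(-1) = 2, t = -8 − 1·9 = -17  (check: 518·2 + 60·(-17) = 16)
  q = 1: r = 6, s = -1 − 1·2 = -3, t = 9 − 1·(-17) = 26  (check: 518·(-3) + 60·26 = 6)
  q = 2: r = 4, s = 2 − 2·(-3) = 8, t = -17 − 2·26 = -69  (check: 518·8 + 60·(-69) = 4)
  q = 1: r = 2, s = -3 − 1·8 = -11, t = 26 − 1·(-69) = 95  (check: 518·(-11) + 60·95 = 2)
The row with r = 2 (the gcd) gives the Bezout coefficients s = -11, t = 95.
Result: 518 · (-11) + 60 · (95) = 2.

gcd(518, 60) = 2; s = -11, t = 95 (check: 518·(-11) + 60·95 = 2).


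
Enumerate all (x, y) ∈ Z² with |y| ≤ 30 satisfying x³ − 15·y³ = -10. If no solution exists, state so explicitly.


The equation is x³ - 15y³ = -10. For fixed y, x³ = 15·y³ − 10, so a solution requires the RHS to be a perfect cube.
Strategy: iterate y from -30 to 30, compute RHS = 15·y³ − 10, and check whether it is a (positive or negative) perfect cube.
Check small values of y:
  y = 0: RHS = -10 is not a perfect cube.
  y = 1: RHS = 5 is not a perfect cube.
  y = -1: RHS = -25 is not a perfect cube.
  y = 2: RHS = 110 is not a perfect cube.
  y = -2: RHS = -130 is not a perfect cube.
  y = 3: RHS = 395 is not a perfect cube.
  y = -3: RHS = -415 is not a perfect cube.
Continuing the search up to |y| = 30 finds no solutions either.
No (x, y) in the scanned range satisfies the equation.

No integer solutions with |y| ≤ 30.


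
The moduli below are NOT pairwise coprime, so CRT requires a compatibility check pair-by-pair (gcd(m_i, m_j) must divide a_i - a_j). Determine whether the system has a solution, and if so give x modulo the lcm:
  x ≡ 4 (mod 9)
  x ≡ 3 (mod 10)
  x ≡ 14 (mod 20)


Moduli 9, 10, 20 are not pairwise coprime, so CRT works modulo lcm(m_i) when all pairwise compatibility conditions hold.
Pairwise compatibility: gcd(m_i, m_j) must divide a_i - a_j for every pair.
Merge one congruence at a time:
  Start: x ≡ 4 (mod 9).
  Combine with x ≡ 3 (mod 10): gcd(9, 10) = 1; 3 - 4 = -1, which IS divisible by 1, so compatible.
    Write x = 4 + 9·t and substitute into x ≡ 3 (mod 10): 9·t ≡ 3 − 4 = -1 (mod 10).
    Reduce coefficients mod 10: 9·t ≡ 9 (mod 10).
    The inverse of 9 mod 10 is 9 (since 9·9 = 81 = 8·10 + 1), so t ≡ 9·9 = 81 ≡ 1 (mod 10).
    Then x = 4 + 9·1 = 13, valid modulo lcm(9, 10) = 90: x ≡ 13 (mod 90).
  Combine with x ≡ 14 (mod 20): gcd(90, 20) = 10, and 14 - 13 = 1 is NOT divisible by 10.
    ⇒ system is inconsistent (no integer solution).

No solution (the system is inconsistent).


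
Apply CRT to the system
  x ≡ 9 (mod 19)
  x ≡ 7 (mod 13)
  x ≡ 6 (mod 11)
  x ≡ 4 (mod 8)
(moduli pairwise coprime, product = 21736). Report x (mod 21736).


Product of moduli M = 19 · 13 · 11 · 8 = 21736.
Merge one congruence at a time:
  Start: x ≡ 9 (mod 19).
  Combine with x ≡ 7 (mod 13); new modulus lcm = 247.
    Write x = 9 + 19·t and substitute into x ≡ 7 (mod 13): 19·t ≡ 7 − 9 = -2 (mod 13).
    Reduce coefficients mod 13: 6·t ≡ 11 (mod 13).
    The inverse of 6 mod 13 is 11 (since 6·11 = 66 = 5·13 + 1), so t ≡ 11·11 = 121 ≡ 4 (mod 13).
    Then x = 9 + 19·4 = 85, valid modulo lcm(19, 13) = 247: x ≡ 85 (mod 247).
  Combine with x ≡ 6 (mod 11); new modulus lcm = 2717.
    Write x = 85 + 247·t and substitute into x ≡ 6 (mod 11): 247·t ≡ 6 − 85 = -79 (mod 11).
    Reduce coefficients mod 11: 5·t ≡ 9 (mod 11).
    The inverse of 5 mod 11 is 9 (since 5·9 = 45 = 4·11 + 1), so t ≡ 9·9 = 81 ≡ 4 (mod 11).
    Then x = 85 + 247·4 = 1073, valid modulo lcm(247, 11) = 2717: x ≡ 1073 (mod 2717).
  Combine with x ≡ 4 (mod 8); new modulus lcm = 21736.
    Write x = 1073 + 2717·t and substitute into x ≡ 4 (mod 8): 2717·t ≡ 4 − 1073 = -1069 (mod 8).
    Reduce coefficients mod 8: 5·t ≡ 3 (mod 8).
    The inverse of 5 mod 8 is 5 (since 5·5 = 25 = 3·8 + 1), so t ≡ 5·3 = 15 ≡ 7 (mod 8).
    Then x = 1073 + 2717·7 = 20092, valid modulo lcm(2717, 8) = 21736: x ≡ 20092 (mod 21736).
Verify against each original: 20092 mod 19 = 9, 20092 mod 13 = 7, 20092 mod 11 = 6, 20092 mod 8 = 4.

x ≡ 20092 (mod 21736).


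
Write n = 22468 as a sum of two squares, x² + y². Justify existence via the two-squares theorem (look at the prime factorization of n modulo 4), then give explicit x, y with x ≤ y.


Step 1: Factor n = 22468 = 2^2 · 41 · 137.
Step 2: Check the mod-4 condition on each prime factor: 2 = 2 (special); 41 ≡ 1 (mod 4), exponent 1; 137 ≡ 1 (mod 4), exponent 1.
All primes ≡ 3 (mod 4) appear to even exponent (or don't appear), so by the two-squares theorem n IS expressible as a sum of two squares.
Step 3: Build a representation. Group n = k² · m with k = 2 and m = 41 · 137 = 5617 (a product of primes ≡ 1 (mod 4)); a representation of m scales to one of n via (k·x)² + (k·y)² = k²(x² + y²). Each prime p ≡ 1 (mod 4) is itself a sum of two squares; find a² by testing p − a² for a perfect square:
  41: 41 − 1² = 40, 41 − 2² = 37, 41 − 3² = 32, 41 − 4² = 25 = 5² ⇒ 41 = 4² + 5².
  137: 137 − 1² = 136, 137 − 2² = 133, 137 − 3² = 128, 137 − 4² = 121 = 11² ⇒ 137 = 4² + 11².
  Combine using the Brahmagupta–Fibonacci identity (a² + b²)(c² + d²) = (ac − bd)² + (ad + bc)² = (ac + bd)² + (ad − bc)²:
  41 · 137 = 5617: from (4² + 5²)(4² + 11²), take (4·4 − 5·11, 4·11 + 5·4) = (16 − 55, 44 + 20) = (-39, 64); dropping signs (only squares matter) gives (39, 64); check 39² + 64² = 1521 + 4096 = 5617 ✓.
  Scale by k = 2: (2·39, 2·64) = (78, 128).
Step 4: Order so x ≤ y and verify: 78² + 128² = 6084 + 16384 = 22468 = n. ✓

n = 22468 = 78² + 128² (one valid representation with x ≤ y).


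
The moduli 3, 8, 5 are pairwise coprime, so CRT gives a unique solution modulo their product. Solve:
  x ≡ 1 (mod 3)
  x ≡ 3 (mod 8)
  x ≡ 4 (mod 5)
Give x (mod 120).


Moduli 3, 8, 5 are pairwise coprime; by CRT there is a unique solution modulo M = 3 · 8 · 5 = 120.
Solve pairwise, accumulating the modulus:
  Start with x ≡ 1 (mod 3).
  Combine with x ≡ 3 (mod 8): since gcd(3, 8) = 1, we get a unique residue mod 24.
    Write x = 1 + 3·t and substitute into x ≡ 3 (mod 8): 3·t ≡ 3 − 1 = 2 (mod 8).
    The inverse of 3 mod 8 is 3 (since 3·3 = 9 = 1·8 + 1), so t ≡ 3·2 = 6 ≡ 6 (mod 8).
    Then x = 1 + 3·6 = 19, valid modulo lcm(3, 8) = 24: x ≡ 19 (mod 24).
  Combine with x ≡ 4 (mod 5): since gcd(24, 5) = 1, we get a unique residue mod 120.
    Write x = 19 + 24·t and substitute into x ≡ 4 (mod 5): 24·t ≡ 4 − 19 = -15 (mod 5).
    Reduce coefficients mod 5: 4·t ≡ 0 (mod 5).
    The inverse of 4 mod 5 is 4 (since 4·4 = 16 = 3·5 + 1), so t ≡ 4·0 = 0 ≡ 0 (mod 5).
    Then x = 19 + 24·0 = 19, valid modulo lcm(24, 5) = 120: x ≡ 19 (mod 120).
Verify: 19 mod 3 = 1 ✓, 19 mod 8 = 3 ✓, 19 mod 5 = 4 ✓.

x ≡ 19 (mod 120).


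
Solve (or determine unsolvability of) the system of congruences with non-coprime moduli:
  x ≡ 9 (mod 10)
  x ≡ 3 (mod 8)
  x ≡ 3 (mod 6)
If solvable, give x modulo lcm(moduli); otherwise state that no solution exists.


Moduli 10, 8, 6 are not pairwise coprime, so CRT works modulo lcm(m_i) when all pairwise compatibility conditions hold.
Pairwise compatibility: gcd(m_i, m_j) must divide a_i - a_j for every pair.
Merge one congruence at a time:
  Start: x ≡ 9 (mod 10).
  Combine with x ≡ 3 (mod 8): gcd(10, 8) = 2; 3 - 9 = -6, which IS divisible by 2, so compatible.
    Write x = 9 + 10·t and substitute into x ≡ 3 (mod 8): 10·t ≡ 3 − 9 = -6 (mod 8).
    Divide the congruence (and modulus) by g = 2: 5·t ≡ -3 (mod 4).
    Reduce coefficients mod 4: 1·t ≡ 1 (mod 4).
    So t ≡ 1 (mod 4).
    Then x = 9 + 10·1 = 19, valid modulo lcm(10, 8) = 40: x ≡ 19 (mod 40).
  Combine with x ≡ 3 (mod 6): gcd(40, 6) = 2; 3 - 19 = -16, which IS divisible by 2, so compatible.
    Write x = 19 + 40·t and substitute into x ≡ 3 (mod 6): 40·t ≡ 3 − 19 = -16 (mod 6).
    Divide the congruence (and modulus) by g = 2: 20·t ≡ -8 (mod 3).
    Reduce coefficients mod 3: 2·t ≡ 1 (mod 3).
    The inverse of 2 mod 3 is 2 (since 2·2 = 4 = 1·3 + 1), so t ≡ 2·1 = 2 ≡ 2 (mod 3).
    Then x = 19 + 40·2 = 99, valid modulo lcm(40, 6) = 120: x ≡ 99 (mod 120).
Verify: 99 mod 10 = 9, 99 mod 8 = 3, 99 mod 6 = 3.

x ≡ 99 (mod 120).


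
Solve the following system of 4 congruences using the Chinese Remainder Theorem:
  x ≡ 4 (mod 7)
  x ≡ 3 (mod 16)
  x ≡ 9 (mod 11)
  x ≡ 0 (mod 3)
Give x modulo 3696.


Product of moduli M = 7 · 16 · 11 · 3 = 3696.
Merge one congruence at a time:
  Start: x ≡ 4 (mod 7).
  Combine with x ≡ 3 (mod 16); new modulus lcm = 112.
    Write x = 4 + 7·t and substitute into x ≡ 3 (mod 16): 7·t ≡ 3 − 4 = -1 (mod 16).
    Reduce coefficients mod 16: 7·t ≡ 15 (mod 16).
    The inverse of 7 mod 16 is 7 (since 7·7 = 49 = 3·16 + 1), so t ≡ 7·15 = 105 ≡ 9 (mod 16).
    Then x = 4 + 7·9 = 67, valid modulo lcm(7, 16) = 112: x ≡ 67 (mod 112).
  Combine with x ≡ 9 (mod 11); new modulus lcm = 1232.
    Write x = 67 + 112·t and substitute into x ≡ 9 (mod 11): 112·t ≡ 9 − 67 = -58 (mod 11).
    Reduce coefficients mod 11: 2·t ≡ 8 (mod 11).
    The inverse of 2 mod 11 is 6 (since 2·6 = 12 = 1·11 + 1), so t ≡ 6·8 = 48 ≡ 4 (mod 11).
    Then x = 67 + 112·4 = 515, valid modulo lcm(112, 11) = 1232: x ≡ 515 (mod 1232).
  Combine with x ≡ 0 (mod 3); new modulus lcm = 3696.
    Write x = 515 + 1232·t and substitute into x ≡ 0 (mod 3): 1232·t ≡ 0 − 515 = -515 (mod 3).
    Reduce coefficients mod 3: 2·t ≡ 1 (mod 3).
    The inverse of 2 mod 3 is 2 (since 2·2 = 4 = 1·3 + 1), so t ≡ 2·1 = 2 ≡ 2 (mod 3).
    Then x = 515 + 1232·2 = 2979, valid modulo lcm(1232, 3) = 3696: x ≡ 2979 (mod 3696).
Verify against each original: 2979 mod 7 = 4, 2979 mod 16 = 3, 2979 mod 11 = 9, 2979 mod 3 = 0.

x ≡ 2979 (mod 3696).


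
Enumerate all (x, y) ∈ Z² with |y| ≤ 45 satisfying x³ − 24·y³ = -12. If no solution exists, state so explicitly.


The equation is x³ - 24y³ = -12. For fixed y, x³ = 24·y³ − 12, so a solution requires the RHS to be a perfect cube.
Strategy: iterate y from -45 to 45, compute RHS = 24·y³ − 12, and check whether it is a (positive or negative) perfect cube.
Check small values of y:
  y = 0: RHS = -12 is not a perfect cube.
  y = 1: RHS = 12 is not a perfect cube.
  y = -1: RHS = -36 is not a perfect cube.
  y = 2: RHS = 180 is not a perfect cube.
  y = -2: RHS = -204 is not a perfect cube.
  y = 3: RHS = 636 is not a perfect cube.
  y = -3: RHS = -660 is not a perfect cube.
Continuing the search up to |y| = 45 finds no solutions either.
No (x, y) in the scanned range satisfies the equation.

No integer solutions with |y| ≤ 45.


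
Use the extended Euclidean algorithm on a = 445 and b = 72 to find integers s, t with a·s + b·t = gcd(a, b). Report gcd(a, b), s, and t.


Euclidean algorithm on (445, 72) — divide until remainder is 0:
  445 = 6 · 72 + 13
  72 = 5 · 13 + 7
  13 = 1 · 7 + 6
  7 = 1 · 6 + 1
  6 = 6 · 1 + 0
gcd(445, 72) = 1.
Track Bezout coefficients alongside the remainders: start with r₀ = 445 = a·1 + b·0 (s = 1, t = 0) and r₁ = 72 = a·0 + b·1 (s = 0, t = 1); each new remainder r_{k+1} = r_{k-1} − q_k·r_k inherits s_{k+1} = s_{k-1} − q_k·s_k, t_{k+1} = t_{k-1} − q_k·t_k, so r_k = a·s_k + b·t_k at every step:
  q = 6: r = 13, s = 1 − 6·0 = 1, t = 0 − 6·1 = -6  (check: 445·1 + 72·(-6) = 13)
  q = 5: r = 7, s = 0 − 5·1 = -5, t = 1 − 5·(-6) = 31  (check: 445·(-5) + 72·31 = 7)
  q = 1: r = 6, s = 1 − 1·(-5) = 6, t = -6 − 1·31 = -37  (check: 445·6 + 72·(-37) = 6)
  q = 1: r = 1, s = -5 − 1·6 = -11, t = 31 − 1·(-37) = 68  (check: 445·(-11) + 72·68 = 1)
The row with r = 1 (the gcd) gives the Bezout coefficients s = -11, t = 68.
Result: 445 · (-11) + 72 · (68) = 1.

gcd(445, 72) = 1; s = -11, t = 68 (check: 445·(-11) + 72·68 = 1).


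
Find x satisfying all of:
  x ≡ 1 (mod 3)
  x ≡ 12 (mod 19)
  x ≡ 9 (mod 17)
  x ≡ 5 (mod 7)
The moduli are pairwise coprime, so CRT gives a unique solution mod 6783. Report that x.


Product of moduli M = 3 · 19 · 17 · 7 = 6783.
Merge one congruence at a time:
  Start: x ≡ 1 (mod 3).
  Combine with x ≡ 12 (mod 19); new modulus lcm = 57.
    Write x = 1 + 3·t and substitute into x ≡ 12 (mod 19): 3·t ≡ 12 − 1 = 11 (mod 19).
    The inverse of 3 mod 19 is 13 (since 3·13 = 39 = 2·19 + 1), so t ≡ 13·11 = 143 ≡ 10 (mod 19).
    Then x = 1 + 3·10 = 31, valid modulo lcm(3, 19) = 57: x ≡ 31 (mod 57).
  Combine with x ≡ 9 (mod 17); new modulus lcm = 969.
    Write x = 31 + 57·t and substitute into x ≡ 9 (mod 17): 57·t ≡ 9 − 31 = -22 (mod 17).
    Reduce coefficients mod 17: 6·t ≡ 12 (mod 17).
    The inverse of 6 mod 17 is 3 (since 6·3 = 18 = 1·17 + 1), so t ≡ 3·12 = 36 ≡ 2 (mod 17).
    Then x = 31 + 57·2 = 145, valid modulo lcm(57, 17) = 969: x ≡ 145 (mod 969).
  Combine with x ≡ 5 (mod 7); new modulus lcm = 6783.
    Write x = 145 + 969·t and substitute into x ≡ 5 (mod 7): 969·t ≡ 5 − 145 = -140 (mod 7).
    Reduce coefficients mod 7: 3·t ≡ 0 (mod 7).
    The inverse of 3 mod 7 is 5 (since 3·5 = 15 = 2·7 + 1), so t ≡ 5·0 = 0 ≡ 0 (mod 7).
    Then x = 145 + 969·0 = 145, valid modulo lcm(969, 7) = 6783: x ≡ 145 (mod 6783).
Verify against each original: 145 mod 3 = 1, 145 mod 19 = 12, 145 mod 17 = 9, 145 mod 7 = 5.

x ≡ 145 (mod 6783).


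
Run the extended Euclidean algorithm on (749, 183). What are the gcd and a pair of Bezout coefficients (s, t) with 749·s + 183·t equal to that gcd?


Euclidean algorithm on (749, 183) — divide until remainder is 0:
  749 = 4 · 183 + 17
  183 = 10 · 17 + 13
  17 = 1 · 13 + 4
  13 = 3 · 4 + 1
  4 = 4 · 1 + 0
gcd(749, 183) = 1.
Track Bezout coefficients alongside the remainders: start with r₀ = 749 = a·1 + b·0 (s = 1, t = 0) and r₁ = 183 = a·0 + b·1 (s = 0, t = 1); each new remainder r_{k+1} = r_{k-1} − q_k·r_k inherits s_{k+1} = s_{k-1} − q_k·s_k, t_{k+1} = t_{k-1} − q_k·t_k, so r_k = a·s_k + b·t_k at every step:
  q = 4: r = 17, s = 1 − 4·0 = 1, t = 0 − 4·1 = -4  (check: 749·1 + 183·(-4) = 17)
  q = 10: r = 13, s = 0 − 10·1 = -10, t = 1 − 10·(-4) = 41  (check: 749·(-10) + 183·41 = 13)
  q = 1: r = 4, s = 1 − 1·(-10) = 11, t = -4 − 1·41 = -45  (check: 749·11 + 183·(-45) = 4)
  q = 3: r = 1, s = -10 − 3·11 = -43, t = 41 − 3·(-45) = 176  (check: 749·(-43) + 183·176 = 1)
The row with r = 1 (the gcd) gives the Bezout coefficients s = -43, t = 176.
Result: 749 · (-43) + 183 · (176) = 1.

gcd(749, 183) = 1; s = -43, t = 176 (check: 749·(-43) + 183·176 = 1).


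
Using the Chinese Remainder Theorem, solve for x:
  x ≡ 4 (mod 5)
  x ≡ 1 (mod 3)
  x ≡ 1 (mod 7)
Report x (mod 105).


Moduli 5, 3, 7 are pairwise coprime; by CRT there is a unique solution modulo M = 5 · 3 · 7 = 105.
Solve pairwise, accumulating the modulus:
  Start with x ≡ 4 (mod 5).
  Combine with x ≡ 1 (mod 3): since gcd(5, 3) = 1, we get a unique residue mod 15.
    Write x = 4 + 5·t and substitute into x ≡ 1 (mod 3): 5·t ≡ 1 − 4 = -3 (mod 3).
    Reduce coefficients mod 3: 2·t ≡ 0 (mod 3).
    The inverse of 2 mod 3 is 2 (since 2·2 = 4 = 1·3 + 1), so t ≡ 2·0 = 0 ≡ 0 (mod 3).
    Then x = 4 + 5·0 = 4, valid modulo lcm(5, 3) = 15: x ≡ 4 (mod 15).
  Combine with x ≡ 1 (mod 7): since gcd(15, 7) = 1, we get a unique residue mod 105.
    Write x = 4 + 15·t and substitute into x ≡ 1 (mod 7): 15·t ≡ 1 − 4 = -3 (mod 7).
    Reduce coefficients mod 7: 1·t ≡ 4 (mod 7).
    So t ≡ 4 (mod 7).
    Then x = 4 + 15·4 = 64, valid modulo lcm(15, 7) = 105: x ≡ 64 (mod 105).
Verify: 64 mod 5 = 4 ✓, 64 mod 3 = 1 ✓, 64 mod 7 = 1 ✓.

x ≡ 64 (mod 105).


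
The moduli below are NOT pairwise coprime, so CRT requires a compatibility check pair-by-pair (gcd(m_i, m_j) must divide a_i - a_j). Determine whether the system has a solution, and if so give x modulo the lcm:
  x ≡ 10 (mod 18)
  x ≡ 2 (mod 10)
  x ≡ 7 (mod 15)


Moduli 18, 10, 15 are not pairwise coprime, so CRT works modulo lcm(m_i) when all pairwise compatibility conditions hold.
Pairwise compatibility: gcd(m_i, m_j) must divide a_i - a_j for every pair.
Merge one congruence at a time:
  Start: x ≡ 10 (mod 18).
  Combine with x ≡ 2 (mod 10): gcd(18, 10) = 2; 2 - 10 = -8, which IS divisible by 2, so compatible.
    Write x = 10 + 18·t and substitute into x ≡ 2 (mod 10): 18·t ≡ 2 − 10 = -8 (mod 10).
    Divide the congruence (and modulus) by g = 2: 9·t ≡ -4 (mod 5).
    Reduce coefficients mod 5: 4·t ≡ 1 (mod 5).
    The inverse of 4 mod 5 is 4 (since 4·4 = 16 = 3·5 + 1), so t ≡ 4·1 = 4 ≡ 4 (mod 5).
    Then x = 10 + 18·4 = 82, valid modulo lcm(18, 10) = 90: x ≡ 82 (mod 90).
  Combine with x ≡ 7 (mod 15): gcd(90, 15) = 15; 7 - 82 = -75, which IS divisible by 15, so compatible.
    Write x = 82 + 90·t and substitute into x ≡ 7 (mod 15): 90·t ≡ 7 − 82 = -75 (mod 15).
    Divide the congruence (and modulus) by g = 15: 6·t ≡ -5 (mod 1).
    Modulo 1 every t works; take t = 0.
    Then x = 82 + 90·0 = 82, valid modulo lcm(90, 15) = 90: x ≡ 82 (mod 90).
Verify: 82 mod 18 = 10, 82 mod 10 = 2, 82 mod 15 = 7.

x ≡ 82 (mod 90).


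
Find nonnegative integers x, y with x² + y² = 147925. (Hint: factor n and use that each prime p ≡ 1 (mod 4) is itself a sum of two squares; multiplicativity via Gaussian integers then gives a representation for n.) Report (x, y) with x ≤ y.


Step 1: Factor n = 147925 = 5^2 · 61 · 97.
Step 2: Check the mod-4 condition on each prime factor: 5 ≡ 1 (mod 4), exponent 2; 61 ≡ 1 (mod 4), exponent 1; 97 ≡ 1 (mod 4), exponent 1.
All primes ≡ 3 (mod 4) appear to even exponent (or don't appear), so by the two-squares theorem n IS expressible as a sum of two squares.
Step 3: Build a representation. Group n = k² · m with k = 5 and m = 61 · 97 = 5917 (a product of primes ≡ 1 (mod 4)); a representation of m scales to one of n via (k·x)² + (k·y)² = k²(x² + y²). Each prime p ≡ 1 (mod 4) is itself a sum of two squares; find a² by testing p − a² for a perfect square:
  61: 61 − 1² = 60, 61 − 2² = 57, 61 − 3² = 52, 61 − 4² = 45, 61 − 5² = 36 = 6² ⇒ 61 = 5² + 6².
  97: 97 − 1² = 96, 97 − 2² = 93, 97 − 3² = 88, 97 − 4² = 81 = 9² ⇒ 97 = 4² + 9².
  Combine using the Brahmagupta–Fibonacci identity (a² + b²)(c² + d²) = (ac − bd)² + (ad + bc)² = (ac + bd)² + (ad − bc)²:
  61 · 97 = 5917: from (5² + 6²)(4² + 9²), take (5·4 − 6·9, 5·9 + 6·4) = (20 − 54, 45 + 24) = (-34, 69); dropping signs (only squares matter) gives (34, 69); check 34² + 69² = 1156 + 4761 = 5917 ✓.
  Scale by k = 5: (5·34, 5·69) = (170, 345).
Step 4: Order so x ≤ y and verify: 170² + 345² = 28900 + 119025 = 147925 = n. ✓

n = 147925 = 170² + 345² (one valid representation with x ≤ y).


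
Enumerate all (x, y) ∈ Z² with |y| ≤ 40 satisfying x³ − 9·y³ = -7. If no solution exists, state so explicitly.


The equation is x³ - 9y³ = -7. For fixed y, x³ = 9·y³ − 7, so a solution requires the RHS to be a perfect cube.
Strategy: iterate y from -40 to 40, compute RHS = 9·y³ − 7, and check whether it is a (positive or negative) perfect cube.
Check small values of y:
  y = 0: RHS = -7 is not a perfect cube.
  y = 1: RHS = 2 is not a perfect cube.
  y = -1: RHS = -16 is not a perfect cube.
  y = 2: RHS = 65 is not a perfect cube.
  y = -2: RHS = -79 is not a perfect cube.
  y = 3: RHS = 236 is not a perfect cube.
  y = -3: RHS = -250 is not a perfect cube.
Continuing the search up to |y| = 40 finds no solutions either.
No (x, y) in the scanned range satisfies the equation.

No integer solutions with |y| ≤ 40.


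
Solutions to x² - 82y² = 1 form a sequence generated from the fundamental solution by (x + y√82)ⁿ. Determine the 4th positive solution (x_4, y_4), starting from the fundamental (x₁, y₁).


Step 1: Find the fundamental solution (x₁, y₁) of x² - 82y² = 1.
  Expand √82 as a continued fraction. a₀ = ⌊√82⌋ = 9; iterate m_{k+1} = d_k·a_k − m_k, d_{k+1} = (82 − m_{k+1}²)/d_k, a_{k+1} = ⌊(a₀ + m_{k+1})/d_{k+1}⌋ (starting m₀ = 0, d₀ = 1), with convergents p_k = a_k·p_{k-1} + p_{k-2}, q_k = a_k·q_{k-1} + q_{k-2} (p₋₁ = 1, q₋₁ = 0):
  k = 0: a₀ = 9; p₀/q₀ = 9/1; p₀² − 82·q₀² = 81 − 82 = -1.
  k = 1: m = 9, d = 1, a = ⌊(9 + 9)/1⌋ = 18; p/q = (18·9 + 1)/(18·1 + 0) = 163/18; p² − 82·q² = 26569 − 26568 = 1.
  The first convergent with p² − 82·q² = 1 gives the fundamental solution (x₁, y₁) = (163, 18).
Step 2: Apply the recurrence (x_{n+1}, y_{n+1}) = (x₁x_n + 82y₁y_n, x₁y_n + y₁x_n) repeatedly.
  From (x_1, y_1) = (163, 18): x_2 = 163·163 + 82·18·18 = 53137; y_2 = 163·18 + 18·163 = 5868.
  From (x_2, y_2) = (53137, 5868): x_3 = 163·53137 + 82·18·5868 = 17322499; y_3 = 163·5868 + 18·53137 = 1912950.
  From (x_3, y_3) = (17322499, 1912950): x_4 = 163·17322499 + 82·18·1912950 = 5647081537; y_4 = 163·1912950 + 18·17322499 = 623615832.
Step 3: Verify x_4² - 82·y_4² = 31889529885526282369 - 31889529885526282368 = 1 (should be 1). ✓

(x_1, y_1) = (163, 18); (x_4, y_4) = (5647081537, 623615832).


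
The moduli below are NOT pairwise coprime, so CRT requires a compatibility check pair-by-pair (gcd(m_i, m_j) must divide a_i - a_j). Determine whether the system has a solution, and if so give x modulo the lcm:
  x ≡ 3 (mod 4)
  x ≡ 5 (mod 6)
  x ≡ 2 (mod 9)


Moduli 4, 6, 9 are not pairwise coprime, so CRT works modulo lcm(m_i) when all pairwise compatibility conditions hold.
Pairwise compatibility: gcd(m_i, m_j) must divide a_i - a_j for every pair.
Merge one congruence at a time:
  Start: x ≡ 3 (mod 4).
  Combine with x ≡ 5 (mod 6): gcd(4, 6) = 2; 5 - 3 = 2, which IS divisible by 2, so compatible.
    Write x = 3 + 4·t and substitute into x ≡ 5 (mod 6): 4·t ≡ 5 − 3 = 2 (mod 6).
    Divide the congruence (and modulus) by g = 2: 2·t ≡ 1 (mod 3).
    The inverse of 2 mod 3 is 2 (since 2·2 = 4 = 1·3 + 1), so t ≡ 2·1 = 2 ≡ 2 (mod 3).
    Then x = 3 + 4·2 = 11, valid modulo lcm(4, 6) = 12: x ≡ 11 (mod 12).
  Combine with x ≡ 2 (mod 9): gcd(12, 9) = 3; 2 - 11 = -9, which IS divisible by 3, so compatible.
    Write x = 11 + 12·t and substitute into x ≡ 2 (mod 9): 12·t ≡ 2 − 11 = -9 (mod 9).
    Divide the congruence (and modulus) by g = 3: 4·t ≡ -3 (mod 3).
    Reduce coefficients mod 3: 1·t ≡ 0 (mod 3).
    So t ≡ 0 (mod 3).
    Then x = 11 + 12·0 = 11, valid modulo lcm(12, 9) = 36: x ≡ 11 (mod 36).
Verify: 11 mod 4 = 3, 11 mod 6 = 5, 11 mod 9 = 2.

x ≡ 11 (mod 36).


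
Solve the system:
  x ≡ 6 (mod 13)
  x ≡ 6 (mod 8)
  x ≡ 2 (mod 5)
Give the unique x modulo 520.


Moduli 13, 8, 5 are pairwise coprime; by CRT there is a unique solution modulo M = 13 · 8 · 5 = 520.
Solve pairwise, accumulating the modulus:
  Start with x ≡ 6 (mod 13).
  Combine with x ≡ 6 (mod 8): since gcd(13, 8) = 1, we get a unique residue mod 104.
    Write x = 6 + 13·t and substitute into x ≡ 6 (mod 8): 13·t ≡ 6 − 6 = 0 (mod 8).
    Reduce coefficients mod 8: 5·t ≡ 0 (mod 8).
    The inverse of 5 mod 8 is 5 (since 5·5 = 25 = 3·8 + 1), so t ≡ 5·0 = 0 ≡ 0 (mod 8).
    Then x = 6 + 13·0 = 6, valid modulo lcm(13, 8) = 104: x ≡ 6 (mod 104).
  Combine with x ≡ 2 (mod 5): since gcd(104, 5) = 1, we get a unique residue mod 520.
    Write x = 6 + 104·t and substitute into x ≡ 2 (mod 5): 104·t ≡ 2 − 6 = -4 (mod 5).
    Reduce coefficients mod 5: 4·t ≡ 1 (mod 5).
    The inverse of 4 mod 5 is 4 (since 4·4 = 16 = 3·5 + 1), so t ≡ 4·1 = 4 ≡ 4 (mod 5).
    Then x = 6 + 104·4 = 422, valid modulo lcm(104, 5) = 520: x ≡ 422 (mod 520).
Verify: 422 mod 13 = 6 ✓, 422 mod 8 = 6 ✓, 422 mod 5 = 2 ✓.

x ≡ 422 (mod 520).


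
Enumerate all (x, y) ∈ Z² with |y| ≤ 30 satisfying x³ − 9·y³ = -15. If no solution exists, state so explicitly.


The equation is x³ - 9y³ = -15. For fixed y, x³ = 9·y³ − 15, so a solution requires the RHS to be a perfect cube.
Strategy: iterate y from -30 to 30, compute RHS = 9·y³ − 15, and check whether it is a (positive or negative) perfect cube.
Check small values of y:
  y = 0: RHS = -15 is not a perfect cube.
  y = 1: RHS = -6 is not a perfect cube.
  y = -1: RHS = -24 is not a perfect cube.
  y = 2: RHS = 57 is not a perfect cube.
  y = -2: RHS = -87 is not a perfect cube.
  y = 3: RHS = 228 is not a perfect cube.
  y = -3: RHS = -258 is not a perfect cube.
Continuing the search up to |y| = 30 finds no solutions either.
No (x, y) in the scanned range satisfies the equation.

No integer solutions with |y| ≤ 30.


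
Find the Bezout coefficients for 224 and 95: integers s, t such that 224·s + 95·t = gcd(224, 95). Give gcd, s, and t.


Euclidean algorithm on (224, 95) — divide until remainder is 0:
  224 = 2 · 95 + 34
  95 = 2 · 34 + 27
  34 = 1 · 27 + 7
  27 = 3 · 7 + 6
  7 = 1 · 6 + 1
  6 = 6 · 1 + 0
gcd(224, 95) = 1.
Track Bezout coefficients alongside the remainders: start with r₀ = 224 = a·1 + b·0 (s = 1, t = 0) and r₁ = 95 = a·0 + b·1 (s = 0, t = 1); each new remainder r_{k+1} = r_{k-1} − q_k·r_k inherits s_{k+1} = s_{k-1} − q_k·s_k, t_{k+1} = t_{k-1} − q_k·t_k, so r_k = a·s_k + b·t_k at every step:
  q = 2: r = 34, s = 1 − 2·0 = 1, t = 0 − 2·1 = -2  (check: 224·1 + 95·(-2) = 34)
  q = 2: r = 27, s = 0 − 2·1 = -2, t = 1 − 2·(-2) = 5  (check: 224·(-2) + 95·5 = 27)
  q = 1: r = 7, s = 1 − 1·(-2) = 3, t = -2 − 1·5 = -7  (check: 224·3 + 95·(-7) = 7)
  q = 3: r = 6, s = -2 − 3·3 = -11, t = 5 − 3·(-7) = 26  (check: 224·(-11) + 95·26 = 6)
  q = 1: r = 1, s = 3 − 1·(-11) = 14, t = -7 − 1·26 = -33  (check: 224·14 + 95·(-33) = 1)
The row with r = 1 (the gcd) gives the Bezout coefficients s = 14, t = -33.
Result: 224 · (14) + 95 · (-33) = 1.

gcd(224, 95) = 1; s = 14, t = -33 (check: 224·14 + 95·(-33) = 1).


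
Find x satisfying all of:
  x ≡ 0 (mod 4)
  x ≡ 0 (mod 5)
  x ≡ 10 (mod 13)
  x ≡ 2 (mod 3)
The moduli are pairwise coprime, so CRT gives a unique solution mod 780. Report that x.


Product of moduli M = 4 · 5 · 13 · 3 = 780.
Merge one congruence at a time:
  Start: x ≡ 0 (mod 4).
  Combine with x ≡ 0 (mod 5); new modulus lcm = 20.
    Write x = 0 + 4·t and substitute into x ≡ 0 (mod 5): 4·t ≡ 0 − 0 = 0 (mod 5).
    The inverse of 4 mod 5 is 4 (since 4·4 = 16 = 3·5 + 1), so t ≡ 4·0 = 0 ≡ 0 (mod 5).
    Then x = 0 + 4·0 = 0, valid modulo lcm(4, 5) = 20: x ≡ 0 (mod 20).
  Combine with x ≡ 10 (mod 13); new modulus lcm = 260.
    Write x = 0 + 20·t and substitute into x ≡ 10 (mod 13): 20·t ≡ 10 − 0 = 10 (mod 13).
    Reduce coefficients mod 13: 7·t ≡ 10 (mod 13).
    The inverse of 7 mod 13 is 2 (since 7·2 = 14 = 1·13 + 1), so t ≡ 2·10 = 20 ≡ 7 (mod 13).
    Then x = 0 + 20·7 = 140, valid modulo lcm(20, 13) = 260: x ≡ 140 (mod 260).
  Combine with x ≡ 2 (mod 3); new modulus lcm = 780.
    Write x = 140 + 260·t and substitute into x ≡ 2 (mod 3): 260·t ≡ 2 − 140 = -138 (mod 3).
    Reduce coefficients mod 3: 2·t ≡ 0 (mod 3).
    The inverse of 2 mod 3 is 2 (since 2·2 = 4 = 1·3 + 1), so t ≡ 2·0 = 0 ≡ 0 (mod 3).
    Then x = 140 + 260·0 = 140, valid modulo lcm(260, 3) = 780: x ≡ 140 (mod 780).
Verify against each original: 140 mod 4 = 0, 140 mod 5 = 0, 140 mod 13 = 10, 140 mod 3 = 2.

x ≡ 140 (mod 780).


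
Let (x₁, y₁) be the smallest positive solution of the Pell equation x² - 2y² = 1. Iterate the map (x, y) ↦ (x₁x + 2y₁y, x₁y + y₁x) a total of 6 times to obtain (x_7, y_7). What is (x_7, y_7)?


Step 1: Find the fundamental solution (x₁, y₁) of x² - 2y² = 1.
  Expand √2 as a continued fraction. a₀ = ⌊√2⌋ = 1; iterate m_{k+1} = d_k·a_k − m_k, d_{k+1} = (2 − m_{k+1}²)/d_k, a_{k+1} = ⌊(a₀ + m_{k+1})/d_{k+1}⌋ (starting m₀ = 0, d₀ = 1), with convergents p_k = a_k·p_{k-1} + p_{k-2}, q_k = a_k·q_{k-1} + q_{k-2} (p₋₁ = 1, q₋₁ = 0):
  k = 0: a₀ = 1; p₀/q₀ = 1/1; p₀² − 2·q₀² = 1 − 2 = -1.
  k = 1: m = 1, d = 1, a = ⌊(1 + 1)/1⌋ = 2; p/q = (2·1 + 1)/(2·1 + 0) = 3/2; p² − 2·q² = 9 − 8 = 1.
  The first convergent with p² − 2·q² = 1 gives the fundamental solution (x₁, y₁) = (3, 2).
Step 2: Apply the recurrence (x_{n+1}, y_{n+1}) = (x₁x_n + 2y₁y_n, x₁y_n + y₁x_n) repeatedly.
  From (x_1, y_1) = (3, 2): x_2 = 3·3 + 2·2·2 = 17; y_2 = 3·2 + 2·3 = 12.
  From (x_2, y_2) = (17, 12): x_3 = 3·17 + 2·2·12 = 99; y_3 = 3·12 + 2·17 = 70.
  From (x_3, y_3) = (99, 70): x_4 = 3·99 + 2·2·70 = 577; y_4 = 3·70 + 2·99 = 408.
  From (x_4, y_4) = (577, 408): x_5 = 3·577 + 2·2·408 = 3363; y_5 = 3·408 + 2·577 = 2378.
  From (x_5, y_5) = (3363, 2378): x_6 = 3·3363 + 2·2·2378 = 19601; y_6 = 3·2378 + 2·3363 = 13860.
  From (x_6, y_6) = (19601, 13860): x_7 = 3·19601 + 2·2·13860 = 114243; y_7 = 3·13860 + 2·19601 = 80782.
Step 3: Verify x_7² - 2·y_7² = 13051463049 - 13051463048 = 1 (should be 1). ✓

(x_1, y_1) = (3, 2); (x_7, y_7) = (114243, 80782).


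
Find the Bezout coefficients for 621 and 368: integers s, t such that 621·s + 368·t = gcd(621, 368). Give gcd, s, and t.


Euclidean algorithm on (621, 368) — divide until remainder is 0:
  621 = 1 · 368 + 253
  368 = 1 · 253 + 115
  253 = 2 · 115 + 23
  115 = 5 · 23 + 0
gcd(621, 368) = 23.
Track Bezout coefficients alongside the remainders: start with r₀ = 621 = a·1 + b·0 (s = 1, t = 0) and r₁ = 368 = a·0 + b·1 (s = 0, t = 1); each new remainder r_{k+1} = r_{k-1} − q_k·r_k inherits s_{k+1} = s_{k-1} − q_k·s_k, t_{k+1} = t_{k-1} − q_k·t_k, so r_k = a·s_k + b·t_k at every step:
  q = 1: r = 253, s = 1 − 1·0 = 1, t = 0 − 1·1 = -1  (check: 621·1 + 368·(-1) = 253)
  q = 1: r = 115, s = 0 − 1·1 = -1, t = 1 − 1·(-1) = 2  (check: 621·(-1) + 368·2 = 115)
  q = 2: r = 23, s = 1 − 2·(-1) = 3, t = -1 − 2·2 = -5  (check: 621·3 + 368·(-5) = 23)
The row with r = 23 (the gcd) gives the Bezout coefficients s = 3, t = -5.
Result: 621 · (3) + 368 · (-5) = 23.

gcd(621, 368) = 23; s = 3, t = -5 (check: 621·3 + 368·(-5) = 23).


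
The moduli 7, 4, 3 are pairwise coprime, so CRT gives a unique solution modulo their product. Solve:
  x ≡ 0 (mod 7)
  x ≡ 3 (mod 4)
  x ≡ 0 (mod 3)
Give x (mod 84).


Moduli 7, 4, 3 are pairwise coprime; by CRT there is a unique solution modulo M = 7 · 4 · 3 = 84.
Solve pairwise, accumulating the modulus:
  Start with x ≡ 0 (mod 7).
  Combine with x ≡ 3 (mod 4): since gcd(7, 4) = 1, we get a unique residue mod 28.
    Write x = 0 + 7·t and substitute into x ≡ 3 (mod 4): 7·t ≡ 3 − 0 = 3 (mod 4).
    Reduce coefficients mod 4: 3·t ≡ 3 (mod 4).
    The inverse of 3 mod 4 is 3 (since 3·3 = 9 = 2·4 + 1), so t ≡ 3·3 = 9 ≡ 1 (mod 4).
    Then x = 0 + 7·1 = 7, valid modulo lcm(7, 4) = 28: x ≡ 7 (mod 28).
  Combine with x ≡ 0 (mod 3): since gcd(28, 3) = 1, we get a unique residue mod 84.
    Write x = 7 + 28·t and substitute into x ≡ 0 (mod 3): 28·t ≡ 0 − 7 = -7 (mod 3).
    Reduce coefficients mod 3: 1·t ≡ 2 (mod 3).
    So t ≡ 2 (mod 3).
    Then x = 7 + 28·2 = 63, valid modulo lcm(28, 3) = 84: x ≡ 63 (mod 84).
Verify: 63 mod 7 = 0 ✓, 63 mod 4 = 3 ✓, 63 mod 3 = 0 ✓.

x ≡ 63 (mod 84).


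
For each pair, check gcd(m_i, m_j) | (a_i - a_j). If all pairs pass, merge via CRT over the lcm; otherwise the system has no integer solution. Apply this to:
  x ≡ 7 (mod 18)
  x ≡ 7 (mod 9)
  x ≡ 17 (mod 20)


Moduli 18, 9, 20 are not pairwise coprime, so CRT works modulo lcm(m_i) when all pairwise compatibility conditions hold.
Pairwise compatibility: gcd(m_i, m_j) must divide a_i - a_j for every pair.
Merge one congruence at a time:
  Start: x ≡ 7 (mod 18).
  Combine with x ≡ 7 (mod 9): gcd(18, 9) = 9; 7 - 7 = 0, which IS divisible by 9, so compatible.
    Write x = 7 + 18·t and substitute into x ≡ 7 (mod 9): 18·t ≡ 7 − 7 = 0 (mod 9).
    Divide the congruence (and modulus) by g = 9: 2·t ≡ 0 (mod 1).
    Modulo 1 every t works; take t = 0.
    Then x = 7 + 18·0 = 7, valid modulo lcm(18, 9) = 18: x ≡ 7 (mod 18).
  Combine with x ≡ 17 (mod 20): gcd(18, 20) = 2; 17 - 7 = 10, which IS divisible by 2, so compatible.
    Write x = 7 + 18·t and substitute into x ≡ 17 (mod 20): 18·t ≡ 17 − 7 = 10 (mod 20).
    Divide the congruence (and modulus) by g = 2: 9·t ≡ 5 (mod 10).
    The inverse of 9 mod 10 is 9 (since 9·9 = 81 = 8·10 + 1), so t ≡ 9·5 = 45 ≡ 5 (mod 10).
    Then x = 7 + 18·5 = 97, valid modulo lcm(18, 20) = 180: x ≡ 97 (mod 180).
Verify: 97 mod 18 = 7, 97 mod 9 = 7, 97 mod 20 = 17.

x ≡ 97 (mod 180).


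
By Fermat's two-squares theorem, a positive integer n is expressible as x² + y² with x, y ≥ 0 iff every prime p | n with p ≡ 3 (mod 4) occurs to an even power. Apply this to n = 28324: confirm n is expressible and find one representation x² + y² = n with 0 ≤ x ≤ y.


Step 1: Factor n = 28324 = 2^2 · 73 · 97.
Step 2: Check the mod-4 condition on each prime factor: 2 = 2 (special); 73 ≡ 1 (mod 4), exponent 1; 97 ≡ 1 (mod 4), exponent 1.
All primes ≡ 3 (mod 4) appear to even exponent (or don't appear), so by the two-squares theorem n IS expressible as a sum of two squares.
Step 3: Build a representation. Group n = k² · m with k = 2 and m = 73 · 97 = 7081 (a product of primes ≡ 1 (mod 4)); a representation of m scales to one of n via (k·x)² + (k·y)² = k²(x² + y²). Each prime p ≡ 1 (mod 4) is itself a sum of two squares; find a² by testing p − a² for a perfect square:
  73: 73 − 1² = 72, 73 − 2² = 69, 73 − 3² = 64 = 8² ⇒ 73 = 3² + 8².
  97: 97 − 1² = 96, 97 − 2² = 93, 97 − 3² = 88, 97 − 4² = 81 = 9² ⇒ 97 = 4² + 9².
  Combine using the Brahmagupta–Fibonacci identity (a² + b²)(c² + d²) = (ac − bd)² + (ad + bc)² = (ac + bd)² + (ad − bc)²:
  73 · 97 = 7081: from (3² + 8²)(4² + 9²), take (3·4 − 8·9, 3·9 + 8·4) = (12 − 72, 27 + 32) = (-60, 59); dropping signs (only squares matter) gives (60, 59); check 60² + 59² = 3600 + 3481 = 7081 ✓.
  Scale by k = 2: (2·60, 2·59) = (120, 118).
Step 4: Order so x ≤ y and verify: 118² + 120² = 13924 + 14400 = 28324 = n. ✓

n = 28324 = 118² + 120² (one valid representation with x ≤ y).


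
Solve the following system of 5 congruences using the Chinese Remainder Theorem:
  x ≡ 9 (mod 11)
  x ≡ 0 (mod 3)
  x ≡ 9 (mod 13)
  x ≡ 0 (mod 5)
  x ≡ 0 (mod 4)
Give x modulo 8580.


Product of moduli M = 11 · 3 · 13 · 5 · 4 = 8580.
Merge one congruence at a time:
  Start: x ≡ 9 (mod 11).
  Combine with x ≡ 0 (mod 3); new modulus lcm = 33.
    Write x = 9 + 11·t and substitute into x ≡ 0 (mod 3): 11·t ≡ 0 − 9 = -9 (mod 3).
    Reduce coefficients mod 3: 2·t ≡ 0 (mod 3).
    The inverse of 2 mod 3 is 2 (since 2·2 = 4 = 1·3 + 1), so t ≡ 2·0 = 0 ≡ 0 (mod 3).
    Then x = 9 + 11·0 = 9, valid modulo lcm(11, 3) = 33: x ≡ 9 (mod 33).
  Combine with x ≡ 9 (mod 13); new modulus lcm = 429.
    Write x = 9 + 33·t and substitute into x ≡ 9 (mod 13): 33·t ≡ 9 − 9 = 0 (mod 13).
    Reduce coefficients mod 13: 7·t ≡ 0 (mod 13).
    The inverse of 7 mod 13 is 2 (since 7·2 = 14 = 1·13 + 1), so t ≡ 2·0 = 0 ≡ 0 (mod 13).
    Then x = 9 + 33·0 = 9, valid modulo lcm(33, 13) = 429: x ≡ 9 (mod 429).
  Combine with x ≡ 0 (mod 5); new modulus lcm = 2145.
    Write x = 9 + 429·t and substitute into x ≡ 0 (mod 5): 429·t ≡ 0 − 9 = -9 (mod 5).
    Reduce coefficients mod 5: 4·t ≡ 1 (mod 5).
    The inverse of 4 mod 5 is 4 (since 4·4 = 16 = 3·5 + 1), so t ≡ 4·1 = 4 ≡ 4 (mod 5).
    Then x = 9 + 429·4 = 1725, valid modulo lcm(429, 5) = 2145: x ≡ 1725 (mod 2145).
  Combine with x ≡ 0 (mod 4); new modulus lcm = 8580.
    Write x = 1725 + 2145·t and substitute into x ≡ 0 (mod 4): 2145·t ≡ 0 − 1725 = -1725 (mod 4).
    Reduce coefficients mod 4: 1·t ≡ 3 (mod 4).
    So t ≡ 3 (mod 4).
    Then x = 1725 + 2145·3 = 8160, valid modulo lcm(2145, 4) = 8580: x ≡ 8160 (mod 8580).
Verify against each original: 8160 mod 11 = 9, 8160 mod 3 = 0, 8160 mod 13 = 9, 8160 mod 5 = 0, 8160 mod 4 = 0.

x ≡ 8160 (mod 8580).


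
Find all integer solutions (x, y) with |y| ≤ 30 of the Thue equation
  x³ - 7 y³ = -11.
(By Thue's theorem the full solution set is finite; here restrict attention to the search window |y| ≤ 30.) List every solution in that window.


The equation is x³ - 7y³ = -11. For fixed y, x³ = 7·y³ − 11, so a solution requires the RHS to be a perfect cube.
Strategy: iterate y from -30 to 30, compute RHS = 7·y³ − 11, and check whether it is a (positive or negative) perfect cube.
Check small values of y:
  y = 0: RHS = -11 is not a perfect cube.
  y = 1: RHS = -4 is not a perfect cube.
  y = -1: RHS = -18 is not a perfect cube.
  y = 2: RHS = 45 is not a perfect cube.
  y = -2: RHS = -67 is not a perfect cube.
  y = 3: RHS = 178 is not a perfect cube.
  y = -3: RHS = -200 is not a perfect cube.
Continuing the search up to |y| = 30 finds no solutions either.
No (x, y) in the scanned range satisfies the equation.

No integer solutions with |y| ≤ 30.


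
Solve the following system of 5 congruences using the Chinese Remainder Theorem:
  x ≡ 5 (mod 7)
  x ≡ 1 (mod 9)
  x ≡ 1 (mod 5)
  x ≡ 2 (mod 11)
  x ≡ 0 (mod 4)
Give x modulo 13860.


Product of moduli M = 7 · 9 · 5 · 11 · 4 = 13860.
Merge one congruence at a time:
  Start: x ≡ 5 (mod 7).
  Combine with x ≡ 1 (mod 9); new modulus lcm = 63.
    Write x = 5 + 7·t and substitute into x ≡ 1 (mod 9): 7·t ≡ 1 − 5 = -4 (mod 9).
    Reduce coefficients mod 9: 7·t ≡ 5 (mod 9).
    The inverse of 7 mod 9 is 4 (since 7·4 = 28 = 3·9 + 1), so t ≡ 4·5 = 20 ≡ 2 (mod 9).
    Then x = 5 + 7·2 = 19, valid modulo lcm(7, 9) = 63: x ≡ 19 (mod 63).
  Combine with x ≡ 1 (mod 5); new modulus lcm = 315.
    Write x = 19 + 63·t and substitute into x ≡ 1 (mod 5): 63·t ≡ 1 − 19 = -18 (mod 5).
    Reduce coefficients mod 5: 3·t ≡ 2 (mod 5).
    The inverse of 3 mod 5 is 2 (since 3·2 = 6 = 1·5 + 1), so t ≡ 2·2 = 4 ≡ 4 (mod 5).
    Then x = 19 + 63·4 = 271, valid modulo lcm(63, 5) = 315: x ≡ 271 (mod 315).
  Combine with x ≡ 2 (mod 11); new modulus lcm = 3465.
    Write x = 271 + 315·t and substitute into x ≡ 2 (mod 11): 315·t ≡ 2 − 271 = -269 (mod 11).
    Reduce coefficients mod 11: 7·t ≡ 6 (mod 11).
    The inverse of 7 mod 11 is 8 (since 7·8 = 56 = 5·11 + 1), so t ≡ 8·6 = 48 ≡ 4 (mod 11).
    Then x = 271 + 315·4 = 1531, valid modulo lcm(315, 11) = 3465: x ≡ 1531 (mod 3465).
  Combine with x ≡ 0 (mod 4); new modulus lcm = 13860.
    Write x = 1531 + 3465·t and substitute into x ≡ 0 (mod 4): 3465·t ≡ 0 − 1531 = -1531 (mod 4).
    Reduce coefficients mod 4: 1·t ≡ 1 (mod 4).
    So t ≡ 1 (mod 4).
    Then x = 1531 + 3465·1 = 4996, valid modulo lcm(3465, 4) = 13860: x ≡ 4996 (mod 13860).
Verify against each original: 4996 mod 7 = 5, 4996 mod 9 = 1, 4996 mod 5 = 1, 4996 mod 11 = 2, 4996 mod 4 = 0.

x ≡ 4996 (mod 13860).
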